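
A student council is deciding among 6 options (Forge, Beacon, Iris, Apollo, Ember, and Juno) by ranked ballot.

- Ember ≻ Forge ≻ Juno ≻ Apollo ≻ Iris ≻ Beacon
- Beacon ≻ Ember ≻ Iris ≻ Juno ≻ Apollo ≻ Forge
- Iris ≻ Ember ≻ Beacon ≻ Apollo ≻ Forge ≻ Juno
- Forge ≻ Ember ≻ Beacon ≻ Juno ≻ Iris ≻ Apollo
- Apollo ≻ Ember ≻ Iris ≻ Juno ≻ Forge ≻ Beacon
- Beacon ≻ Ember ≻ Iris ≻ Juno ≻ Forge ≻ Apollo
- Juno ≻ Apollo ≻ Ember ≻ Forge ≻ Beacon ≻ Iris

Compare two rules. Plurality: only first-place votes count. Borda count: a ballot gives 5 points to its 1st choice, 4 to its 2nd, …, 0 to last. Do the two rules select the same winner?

No

Plurality first-place counts: Forge 1, Beacon 2, Iris 1, Apollo 1, Ember 1, Juno 1 → Beacon.
Borda totals: Forge 14, Beacon 17, Iris 16, Apollo 14, Ember 28, Juno 16 → Ember.
The two rules disagree: plurality picks Beacon, Borda picks Ember.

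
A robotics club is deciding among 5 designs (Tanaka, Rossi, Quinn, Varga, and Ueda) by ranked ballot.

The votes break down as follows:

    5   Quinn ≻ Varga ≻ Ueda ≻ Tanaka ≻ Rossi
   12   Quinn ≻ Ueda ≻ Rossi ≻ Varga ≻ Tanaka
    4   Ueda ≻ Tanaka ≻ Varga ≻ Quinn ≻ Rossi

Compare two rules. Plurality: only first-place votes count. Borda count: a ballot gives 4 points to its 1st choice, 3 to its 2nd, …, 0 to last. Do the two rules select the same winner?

Yes

Plurality first-place counts: Tanaka 0, Rossi 0, Quinn 17, Varga 0, Ueda 4 → Quinn.
Borda totals: Tanaka 17, Rossi 24, Quinn 72, Varga 35, Ueda 62 → Quinn.
The two rules agree on Quinn.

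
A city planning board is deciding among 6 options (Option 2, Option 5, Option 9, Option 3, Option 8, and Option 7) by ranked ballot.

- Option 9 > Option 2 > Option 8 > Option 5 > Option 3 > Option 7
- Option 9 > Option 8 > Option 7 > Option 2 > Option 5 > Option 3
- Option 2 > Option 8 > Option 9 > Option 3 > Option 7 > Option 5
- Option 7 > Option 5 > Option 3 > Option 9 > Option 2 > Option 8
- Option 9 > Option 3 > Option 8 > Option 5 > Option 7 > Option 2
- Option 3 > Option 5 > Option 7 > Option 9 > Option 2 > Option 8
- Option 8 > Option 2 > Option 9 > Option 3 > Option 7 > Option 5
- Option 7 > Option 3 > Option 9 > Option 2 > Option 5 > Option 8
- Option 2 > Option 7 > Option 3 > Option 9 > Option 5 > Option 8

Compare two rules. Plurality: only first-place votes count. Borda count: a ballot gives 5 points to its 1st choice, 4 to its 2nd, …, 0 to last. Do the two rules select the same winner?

Yes

Plurality first-place counts: Option 2 2, Option 5 0, Option 9 3, Option 3 1, Option 8 1, Option 7 2 → Option 9.
Borda totals: Option 2 24, Option 5 15, Option 9 30, Option 3 24, Option 8 19, Option 7 23 → Option 9.
The two rules agree on Option 9.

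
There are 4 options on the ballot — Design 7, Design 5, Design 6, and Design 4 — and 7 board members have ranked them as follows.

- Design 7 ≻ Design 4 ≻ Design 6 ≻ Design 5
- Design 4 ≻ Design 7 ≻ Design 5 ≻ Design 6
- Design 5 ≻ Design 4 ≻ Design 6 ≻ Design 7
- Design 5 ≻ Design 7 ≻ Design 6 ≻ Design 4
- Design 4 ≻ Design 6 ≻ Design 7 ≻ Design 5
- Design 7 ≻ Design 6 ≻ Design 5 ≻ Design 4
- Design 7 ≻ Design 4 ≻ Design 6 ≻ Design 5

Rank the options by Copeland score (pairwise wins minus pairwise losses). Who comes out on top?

Pairwise results:
  Design 7 vs Design 5: Design 7 wins 5–2.
  Design 7 vs Design 6: Design 7 wins 5–2.
  Design 7 vs Design 4: Design 7 wins 4–3.
  Design 5 vs Design 6: Design 6 wins 4–3.
  Design 5 vs Design 4: Design 4 wins 4–3.
  Design 6 vs Design 4: Design 4 wins 5–2.
Copeland scores (wins − losses):
  Design 7: 3 − 0 = 3
  Design 5: 0 − 3 = -3
  Design 6: 1 − 2 = -1
  Design 4: 2 − 1 = 1
Design 7 has the best Copeland score.

Design 7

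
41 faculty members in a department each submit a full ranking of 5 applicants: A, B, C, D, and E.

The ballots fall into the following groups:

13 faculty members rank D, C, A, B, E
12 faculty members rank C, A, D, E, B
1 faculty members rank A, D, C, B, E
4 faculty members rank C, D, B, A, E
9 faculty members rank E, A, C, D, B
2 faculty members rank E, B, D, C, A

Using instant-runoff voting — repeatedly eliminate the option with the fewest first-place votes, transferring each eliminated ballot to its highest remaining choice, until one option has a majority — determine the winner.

C

Round 1: C 16, D 13, E 11, A 1, B 0. B has the fewest and is eliminated.
Round 2: C 16, D 13, E 11, A 1. A has the fewest and is eliminated.
Round 3: C 16, D 14, E 11. E has the fewest and is eliminated.
Round 4: C 25, D 16. C has a majority.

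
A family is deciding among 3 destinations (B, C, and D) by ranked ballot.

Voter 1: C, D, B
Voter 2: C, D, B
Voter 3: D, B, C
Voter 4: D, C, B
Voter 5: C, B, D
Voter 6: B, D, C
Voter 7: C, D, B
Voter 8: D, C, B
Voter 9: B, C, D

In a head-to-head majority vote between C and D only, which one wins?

Ballots ranking C above D: 5.
Ballots ranking D above C: 4.
C wins the head-to-head, 5–4.

C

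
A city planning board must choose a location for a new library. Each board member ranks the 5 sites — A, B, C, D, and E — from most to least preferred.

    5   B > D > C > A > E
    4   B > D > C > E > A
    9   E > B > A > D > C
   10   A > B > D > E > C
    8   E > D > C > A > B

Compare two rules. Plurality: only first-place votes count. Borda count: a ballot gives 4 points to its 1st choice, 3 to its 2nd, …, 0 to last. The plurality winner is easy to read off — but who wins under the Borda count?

B

Plurality first-place counts: A 10, B 9, C 0, D 0, E 17 → E.
Borda totals: A 71, B 93, C 34, D 80, E 82 → B.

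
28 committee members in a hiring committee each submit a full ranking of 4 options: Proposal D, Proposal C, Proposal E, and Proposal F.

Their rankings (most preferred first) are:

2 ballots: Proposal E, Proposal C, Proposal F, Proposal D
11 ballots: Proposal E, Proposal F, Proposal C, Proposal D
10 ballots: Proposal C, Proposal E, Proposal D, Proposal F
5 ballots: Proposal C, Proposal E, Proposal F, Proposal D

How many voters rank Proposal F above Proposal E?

0

Ballots ranking Proposal F above Proposal E: 0.
Ballots ranking Proposal E above Proposal F: 2+11+10+5 = 28.
So 0 of 28 voters prefer Proposal F to Proposal E.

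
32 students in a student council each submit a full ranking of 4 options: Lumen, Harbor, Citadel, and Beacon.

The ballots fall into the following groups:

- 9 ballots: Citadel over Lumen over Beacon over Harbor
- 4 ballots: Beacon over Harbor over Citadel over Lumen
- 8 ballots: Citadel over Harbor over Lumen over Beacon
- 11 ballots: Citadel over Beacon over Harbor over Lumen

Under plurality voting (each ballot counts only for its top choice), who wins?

Citadel

First-place vote totals:
  Lumen: 0
  Harbor: 0
  Citadel: 28
  Beacon: 4
Citadel has the most first-place votes.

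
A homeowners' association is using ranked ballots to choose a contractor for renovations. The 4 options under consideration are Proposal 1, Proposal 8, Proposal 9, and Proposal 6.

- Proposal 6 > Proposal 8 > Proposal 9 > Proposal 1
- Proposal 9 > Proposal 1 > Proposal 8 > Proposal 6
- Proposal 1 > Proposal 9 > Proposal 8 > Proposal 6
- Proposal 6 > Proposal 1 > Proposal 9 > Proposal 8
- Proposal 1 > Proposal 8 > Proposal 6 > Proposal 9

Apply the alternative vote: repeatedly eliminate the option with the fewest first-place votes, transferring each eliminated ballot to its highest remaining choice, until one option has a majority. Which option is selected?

Round 1: Proposal 1 2, Proposal 6 2, Proposal 9 1, Proposal 8 0. Proposal 8 has the fewest and is eliminated.
Round 2: Proposal 1 2, Proposal 6 2, Proposal 9 1. Proposal 9 has the fewest and is eliminated.
Round 3: Proposal 1 3, Proposal 6 2. Proposal 1 has a majority.

Proposal 1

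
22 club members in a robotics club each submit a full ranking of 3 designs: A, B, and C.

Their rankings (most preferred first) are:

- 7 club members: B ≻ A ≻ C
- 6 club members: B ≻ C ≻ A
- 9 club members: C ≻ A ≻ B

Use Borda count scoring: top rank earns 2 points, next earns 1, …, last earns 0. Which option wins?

B

Borda scores:
  A: 7·1 + 6·0 + 9·1 = 16
  B: 7·2 + 6·2 + 9·0 = 26
  C: 7·0 + 6·1 + 9·2 = 24
B has the highest total.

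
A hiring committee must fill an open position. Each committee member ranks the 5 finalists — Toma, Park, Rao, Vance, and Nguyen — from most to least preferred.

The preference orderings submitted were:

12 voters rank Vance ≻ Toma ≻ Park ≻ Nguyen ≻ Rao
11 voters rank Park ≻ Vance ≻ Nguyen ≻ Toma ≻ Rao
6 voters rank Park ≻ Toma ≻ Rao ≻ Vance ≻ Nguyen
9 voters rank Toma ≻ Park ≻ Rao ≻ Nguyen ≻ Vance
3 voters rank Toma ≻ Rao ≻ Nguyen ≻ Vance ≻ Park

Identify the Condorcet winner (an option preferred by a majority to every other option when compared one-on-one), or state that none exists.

None — there is no Condorcet winner

Head-to-head results (41 voters total):
Toma vs Park: Toma wins 24–17.
Toma vs Rao: Toma wins 41–0.
Toma vs Vance: Vance wins 23–18.
Toma vs Nguyen: Toma wins 30–11.
Park vs Rao: Park wins 38–3.
Park vs Vance: Park wins 26–15.
Park vs Nguyen: Park wins 38–3.
Rao vs Vance: Vance wins 23–18.
Rao vs Nguyen: Nguyen wins 23–18.
Vance vs Nguyen: Vance wins 29–12.
No candidate beats all others: Toma beats Park beats Vance beats Toma, a majority cycle.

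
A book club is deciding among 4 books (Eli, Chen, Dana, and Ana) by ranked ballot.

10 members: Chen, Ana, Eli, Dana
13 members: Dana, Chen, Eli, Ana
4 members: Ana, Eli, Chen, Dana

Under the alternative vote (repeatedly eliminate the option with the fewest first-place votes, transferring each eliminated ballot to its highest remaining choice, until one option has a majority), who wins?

Round 1: Dana 13, Chen 10, Ana 4, Eli 0. Eli has the fewest and is eliminated.
Round 2: Dana 13, Chen 10, Ana 4. Ana has the fewest and is eliminated.
Round 3: Chen 14, Dana 13. Chen has a majority.

Chen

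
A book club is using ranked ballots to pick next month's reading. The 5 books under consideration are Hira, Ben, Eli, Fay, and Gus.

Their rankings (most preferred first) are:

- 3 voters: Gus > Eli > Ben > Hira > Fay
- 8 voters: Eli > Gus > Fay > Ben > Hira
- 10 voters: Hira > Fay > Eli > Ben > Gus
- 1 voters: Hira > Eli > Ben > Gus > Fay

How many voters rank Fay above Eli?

10

Ballots ranking Fay above Eli: 10.
Ballots ranking Eli above Fay: 3+8+1 = 12.
So 10 of 22 voters prefer Fay to Eli.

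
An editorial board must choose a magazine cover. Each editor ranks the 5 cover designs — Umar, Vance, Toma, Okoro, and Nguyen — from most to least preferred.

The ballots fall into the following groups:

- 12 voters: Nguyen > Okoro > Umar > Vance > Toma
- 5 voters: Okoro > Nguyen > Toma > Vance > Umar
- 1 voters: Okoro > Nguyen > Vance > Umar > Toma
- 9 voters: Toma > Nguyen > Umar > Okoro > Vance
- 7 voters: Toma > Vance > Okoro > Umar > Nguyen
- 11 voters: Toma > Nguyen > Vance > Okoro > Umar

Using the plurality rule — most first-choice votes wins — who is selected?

First-place vote totals:
  Umar: 0
  Vance: 0
  Toma: 27
  Okoro: 6
  Nguyen: 12
Toma has the most first-place votes.

Toma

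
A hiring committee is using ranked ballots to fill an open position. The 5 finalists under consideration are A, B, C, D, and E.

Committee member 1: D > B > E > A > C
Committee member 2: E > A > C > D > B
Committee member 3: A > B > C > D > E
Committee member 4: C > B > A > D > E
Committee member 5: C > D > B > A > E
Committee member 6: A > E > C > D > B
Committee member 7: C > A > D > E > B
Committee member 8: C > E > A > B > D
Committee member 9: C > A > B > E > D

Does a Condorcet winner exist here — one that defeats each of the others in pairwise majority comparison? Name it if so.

Head-to-head results (9 voters total):
A vs B: A wins 6–3.
A vs C: C wins 5–4.
A vs D: A wins 7–2.
A vs E: A wins 6–3.
B vs C: C wins 7–2.
B vs D: D wins 5–4.
B vs E: B wins 5–4.
C vs D: C wins 8–1.
C vs E: C wins 6–3.
D vs E: D wins 5–4.
C beats each rival — A (5–4), B (7–2), D (8–1), E (6–3) — so C is the Condorcet winner.

C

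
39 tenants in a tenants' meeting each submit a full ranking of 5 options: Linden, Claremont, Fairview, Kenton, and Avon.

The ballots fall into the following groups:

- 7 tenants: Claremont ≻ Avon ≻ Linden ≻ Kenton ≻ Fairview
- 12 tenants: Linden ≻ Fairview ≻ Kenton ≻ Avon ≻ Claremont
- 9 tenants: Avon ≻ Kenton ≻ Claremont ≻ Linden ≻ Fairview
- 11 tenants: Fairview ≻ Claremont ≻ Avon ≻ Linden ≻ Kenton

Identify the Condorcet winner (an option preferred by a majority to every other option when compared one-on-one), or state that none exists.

Head-to-head results (39 voters total):
Linden vs Claremont: Claremont wins 27–12.
Linden vs Fairview: Linden wins 28–11.
Linden vs Kenton: Linden wins 30–9.
Linden vs Avon: Avon wins 27–12.
Claremont vs Fairview: Fairview wins 23–16.
Claremont vs Kenton: Kenton wins 21–18.
Claremont vs Avon: Avon wins 21–18.
Fairview vs Kenton: Fairview wins 23–16.
Fairview vs Avon: Fairview wins 23–16.
Kenton vs Avon: Avon wins 27–12.
No candidate beats all others: Linden beats Fairview beats Claremont beats Linden, a majority cycle.

There is no Condorcet winner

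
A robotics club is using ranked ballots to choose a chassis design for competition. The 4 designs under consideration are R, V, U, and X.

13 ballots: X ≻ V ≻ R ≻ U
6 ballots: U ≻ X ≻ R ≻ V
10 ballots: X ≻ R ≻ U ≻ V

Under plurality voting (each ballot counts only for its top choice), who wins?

First-place vote totals:
  R: 0
  V: 0
  U: 6
  X: 23
X has the most first-place votes.

X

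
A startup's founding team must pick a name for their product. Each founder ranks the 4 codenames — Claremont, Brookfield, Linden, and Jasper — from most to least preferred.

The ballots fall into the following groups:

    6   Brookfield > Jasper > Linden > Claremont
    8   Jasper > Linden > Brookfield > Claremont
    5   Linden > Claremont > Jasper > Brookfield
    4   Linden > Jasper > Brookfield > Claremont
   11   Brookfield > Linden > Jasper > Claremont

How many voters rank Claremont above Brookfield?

Ballots ranking Claremont above Brookfield: 5.
Ballots ranking Brookfield above Claremont: 6+8+4+11 = 29.
So 5 of 34 voters prefer Claremont to Brookfield.

5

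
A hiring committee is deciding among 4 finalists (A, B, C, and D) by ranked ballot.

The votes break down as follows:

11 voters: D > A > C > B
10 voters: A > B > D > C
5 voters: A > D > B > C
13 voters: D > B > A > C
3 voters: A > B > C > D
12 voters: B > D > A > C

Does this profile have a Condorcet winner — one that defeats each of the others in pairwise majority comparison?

Yes

Head-to-head results (54 voters total):
A vs B: A wins 29–25.
A vs C: A wins 54–0.
A vs D: D wins 36–18.
B vs C: B wins 43–11.
B vs D: D wins 29–25.
C vs D: D wins 51–3.
D beats each rival — A (36–18), B (29–25), C (51–3) — so D is the Condorcet winner.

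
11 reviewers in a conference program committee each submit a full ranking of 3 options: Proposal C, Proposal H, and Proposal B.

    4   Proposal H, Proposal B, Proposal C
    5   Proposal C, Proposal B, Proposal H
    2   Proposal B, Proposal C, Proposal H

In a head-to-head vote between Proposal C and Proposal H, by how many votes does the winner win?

Ballots ranking Proposal C above Proposal H: 5+2 = 7.
Ballots ranking Proposal H above Proposal C: 4.
Proposal C wins 7–4, a margin of 3.

3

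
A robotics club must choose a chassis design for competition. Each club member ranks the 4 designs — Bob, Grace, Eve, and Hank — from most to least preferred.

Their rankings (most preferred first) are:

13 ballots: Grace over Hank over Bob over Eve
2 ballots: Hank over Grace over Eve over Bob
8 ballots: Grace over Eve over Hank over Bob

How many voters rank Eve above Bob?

10

Ballots ranking Eve above Bob: 2+8 = 10.
Ballots ranking Bob above Eve: 13.
So 10 of 23 voters prefer Eve to Bob.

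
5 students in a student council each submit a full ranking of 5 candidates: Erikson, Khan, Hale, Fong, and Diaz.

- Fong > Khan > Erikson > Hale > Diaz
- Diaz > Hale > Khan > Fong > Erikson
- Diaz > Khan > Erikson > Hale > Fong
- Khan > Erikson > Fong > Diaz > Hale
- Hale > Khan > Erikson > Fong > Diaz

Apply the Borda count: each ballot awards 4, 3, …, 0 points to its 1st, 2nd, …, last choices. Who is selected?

Khan

Borda scores:
  Erikson: 2 + 0 + 2 + 3 + 2 = 9
  Khan: 3 + 2 + 3 + 4 + 3 = 15
  Hale: 1 + 3 + 1 + 0 + 4 = 9
  Fong: 4 + 1 + 0 + 2 + 1 = 8
  Diaz: 0 + 4 + 4 + 1 + 0 = 9
Khan has the highest total.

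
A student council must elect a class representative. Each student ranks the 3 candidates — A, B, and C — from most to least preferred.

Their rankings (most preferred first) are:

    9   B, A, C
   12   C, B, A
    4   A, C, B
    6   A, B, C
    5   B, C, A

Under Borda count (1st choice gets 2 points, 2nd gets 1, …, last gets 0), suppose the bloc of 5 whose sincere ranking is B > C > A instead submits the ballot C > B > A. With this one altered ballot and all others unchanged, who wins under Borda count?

Borda totals with the altered ballot: A 29, B 41, C 38.
The winner is unchanged: still B.

B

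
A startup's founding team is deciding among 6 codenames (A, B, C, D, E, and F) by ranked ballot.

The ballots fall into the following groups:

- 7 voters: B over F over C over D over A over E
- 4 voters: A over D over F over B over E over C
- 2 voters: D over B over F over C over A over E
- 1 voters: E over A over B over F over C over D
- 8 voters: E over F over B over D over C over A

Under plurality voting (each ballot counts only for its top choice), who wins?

E

First-place vote totals:
  A: 4
  B: 7
  C: 0
  D: 2
  E: 9
  F: 0
E has the most first-place votes.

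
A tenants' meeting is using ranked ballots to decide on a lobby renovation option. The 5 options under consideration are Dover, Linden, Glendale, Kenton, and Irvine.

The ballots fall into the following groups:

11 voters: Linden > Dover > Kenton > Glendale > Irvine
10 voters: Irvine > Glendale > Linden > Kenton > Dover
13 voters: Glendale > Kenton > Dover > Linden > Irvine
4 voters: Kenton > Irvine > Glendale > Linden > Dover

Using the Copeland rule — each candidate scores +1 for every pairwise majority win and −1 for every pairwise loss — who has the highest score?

Glendale

Pairwise results:
  Dover vs Linden: Linden wins 25–13.
  Dover vs Glendale: Glendale wins 27–11.
  Dover vs Kenton: Kenton wins 27–11.
  Dover vs Irvine: Dover wins 24–14.
  Linden vs Glendale: Glendale wins 27–11.
  Linden vs Kenton: Linden wins 21–17.
  Linden vs Irvine: Linden wins 24–14.
  Glendale vs Kenton: Glendale wins 23–15.
  Glendale vs Irvine: Glendale wins 24–14.
  Kenton vs Irvine: Kenton wins 28–10.
Copeland scores (wins − losses):
  Dover: 1 − 3 = -2
  Linden: 3 − 1 = 2
  Glendale: 4 − 0 = 4
  Kenton: 2 − 2 = 0
  Irvine: 0 − 4 = -4
Glendale has the best Copeland score.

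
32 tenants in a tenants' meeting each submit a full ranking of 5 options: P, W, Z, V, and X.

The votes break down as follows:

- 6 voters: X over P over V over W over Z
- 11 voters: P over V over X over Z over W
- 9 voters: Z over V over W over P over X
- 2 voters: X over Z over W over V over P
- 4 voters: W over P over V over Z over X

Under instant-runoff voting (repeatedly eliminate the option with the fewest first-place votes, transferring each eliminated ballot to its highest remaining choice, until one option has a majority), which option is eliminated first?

V

Round 1: P 11, Z 9, X 8, W 4, V 0. V has the fewest and is eliminated.
Round 2: P 11, Z 9, X 8, W 4. W has the fewest and is eliminated.
Round 3: P 15, Z 9, X 8. X has the fewest and is eliminated.
Round 4: P 21, Z 11. P has a majority.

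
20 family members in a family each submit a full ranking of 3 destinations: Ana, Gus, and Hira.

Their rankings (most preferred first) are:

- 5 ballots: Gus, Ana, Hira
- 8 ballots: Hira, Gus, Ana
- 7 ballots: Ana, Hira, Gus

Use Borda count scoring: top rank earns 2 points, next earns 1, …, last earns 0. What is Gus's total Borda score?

18

Borda scores:
  Ana: 5·1 + 8·0 + 7·2 = 19
  Gus: 5·2 + 8·1 + 7·0 = 18
  Hira: 5·0 + 8·2 + 7·1 = 23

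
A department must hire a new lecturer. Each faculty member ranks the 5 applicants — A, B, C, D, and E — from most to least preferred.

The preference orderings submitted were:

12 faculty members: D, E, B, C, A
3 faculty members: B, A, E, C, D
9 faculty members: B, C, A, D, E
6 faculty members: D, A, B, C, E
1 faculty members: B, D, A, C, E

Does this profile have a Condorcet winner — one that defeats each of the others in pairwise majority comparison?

Yes

Head-to-head results (31 voters total):
A vs B: B wins 25–6.
A vs C: C wins 21–10.
A vs D: D wins 19–12.
A vs E: A wins 19–12.
B vs C: B wins 31–0.
B vs D: D wins 18–13.
B vs E: B wins 19–12.
C vs D: D wins 19–12.
C vs E: C wins 16–15.
D vs E: D wins 28–3.
D beats each rival — A (19–12), B (18–13), C (19–12), E (28–3) — so D is the Condorcet winner.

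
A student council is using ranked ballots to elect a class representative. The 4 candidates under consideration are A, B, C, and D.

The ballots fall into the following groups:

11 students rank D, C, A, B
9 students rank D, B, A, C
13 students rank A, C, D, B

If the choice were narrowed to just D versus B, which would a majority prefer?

Ballots ranking D above B: 11+9+13 = 33.
Ballots ranking B above D: 0.
D wins the head-to-head, 33–0.

D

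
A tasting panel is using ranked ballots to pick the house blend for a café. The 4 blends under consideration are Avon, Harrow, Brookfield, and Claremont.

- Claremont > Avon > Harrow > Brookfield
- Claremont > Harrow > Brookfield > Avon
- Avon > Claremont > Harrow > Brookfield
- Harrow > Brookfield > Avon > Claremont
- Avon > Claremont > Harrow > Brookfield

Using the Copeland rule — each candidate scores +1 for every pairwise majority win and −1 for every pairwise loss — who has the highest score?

Avon

Pairwise results:
  Avon vs Harrow: Avon wins 3–2.
  Avon vs Brookfield: Avon wins 3–2.
  Avon vs Claremont: Avon wins 3–2.
  Harrow vs Brookfield: Harrow wins 5–0.
  Harrow vs Claremont: Claremont wins 4–1.
  Brookfield vs Claremont: Claremont wins 4–1.
Copeland scores (wins − losses):
  Avon: 3 − 0 = 3
  Harrow: 1 − 2 = -1
  Brookfield: 0 − 3 = -3
  Claremont: 2 − 1 = 1
Avon has the best Copeland score.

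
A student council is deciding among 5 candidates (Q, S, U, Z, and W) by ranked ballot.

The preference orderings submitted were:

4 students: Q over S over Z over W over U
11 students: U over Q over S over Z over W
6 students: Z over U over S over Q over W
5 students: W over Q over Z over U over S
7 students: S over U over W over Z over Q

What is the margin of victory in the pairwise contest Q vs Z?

7

Ballots ranking Q above Z: 4+11+5 = 20.
Ballots ranking Z above Q: 6+7 = 13.
Q wins 20–13, a margin of 7.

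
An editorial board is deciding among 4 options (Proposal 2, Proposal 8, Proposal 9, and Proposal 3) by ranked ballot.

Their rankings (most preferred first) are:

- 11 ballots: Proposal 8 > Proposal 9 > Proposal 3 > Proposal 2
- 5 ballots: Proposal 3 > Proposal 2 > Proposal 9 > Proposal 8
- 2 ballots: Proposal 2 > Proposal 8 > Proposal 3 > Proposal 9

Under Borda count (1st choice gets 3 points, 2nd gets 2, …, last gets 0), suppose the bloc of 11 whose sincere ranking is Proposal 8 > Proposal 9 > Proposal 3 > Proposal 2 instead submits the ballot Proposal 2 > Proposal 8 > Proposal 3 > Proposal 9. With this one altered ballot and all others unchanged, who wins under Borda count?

Proposal 2

Borda totals with the altered ballot: Proposal 2 49, Proposal 8 26, Proposal 9 5, Proposal 3 28.
The switch changes the winner from Proposal 8 to Proposal 2.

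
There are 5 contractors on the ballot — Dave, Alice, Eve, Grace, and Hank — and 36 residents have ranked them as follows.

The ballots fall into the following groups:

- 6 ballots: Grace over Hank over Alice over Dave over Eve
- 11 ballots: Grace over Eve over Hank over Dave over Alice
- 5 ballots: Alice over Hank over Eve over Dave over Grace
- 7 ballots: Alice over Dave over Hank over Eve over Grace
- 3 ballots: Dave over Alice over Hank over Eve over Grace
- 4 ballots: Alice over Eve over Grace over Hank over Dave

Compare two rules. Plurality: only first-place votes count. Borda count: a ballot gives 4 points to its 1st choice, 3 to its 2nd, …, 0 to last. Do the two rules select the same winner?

No

Plurality first-place counts: Dave 3, Alice 16, Eve 0, Grace 17, Hank 0 → Grace.
Borda totals: Dave 55, Alice 85, Eve 65, Grace 76, Hank 79 → Alice.
The two rules disagree: plurality picks Grace, Borda picks Alice.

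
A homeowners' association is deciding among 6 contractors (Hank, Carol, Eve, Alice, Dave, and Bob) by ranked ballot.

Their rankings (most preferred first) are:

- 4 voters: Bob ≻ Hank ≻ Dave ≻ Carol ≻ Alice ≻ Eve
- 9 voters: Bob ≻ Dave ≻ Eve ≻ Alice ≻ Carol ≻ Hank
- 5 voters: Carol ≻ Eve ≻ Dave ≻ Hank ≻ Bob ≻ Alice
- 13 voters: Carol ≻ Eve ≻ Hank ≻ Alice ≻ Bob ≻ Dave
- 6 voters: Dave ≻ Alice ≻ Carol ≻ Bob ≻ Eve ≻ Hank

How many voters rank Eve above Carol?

9

Ballots ranking Eve above Carol: 9.
Ballots ranking Carol above Eve: 4+5+13+6 = 28.
So 9 of 37 voters prefer Eve to Carol.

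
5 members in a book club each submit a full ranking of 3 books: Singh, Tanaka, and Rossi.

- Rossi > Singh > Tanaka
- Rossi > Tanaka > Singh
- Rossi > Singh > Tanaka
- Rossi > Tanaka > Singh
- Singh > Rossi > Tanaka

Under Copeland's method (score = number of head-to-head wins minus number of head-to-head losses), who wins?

Rossi

Pairwise results:
  Singh vs Tanaka: Singh wins 3–2.
  Singh vs Rossi: Rossi wins 4–1.
  Tanaka vs Rossi: Rossi wins 5–0.
Copeland scores (wins − losses):
  Singh: 1 − 1 = 0
  Tanaka: 0 − 2 = -2
  Rossi: 2 − 0 = 2
Rossi has the best Copeland score.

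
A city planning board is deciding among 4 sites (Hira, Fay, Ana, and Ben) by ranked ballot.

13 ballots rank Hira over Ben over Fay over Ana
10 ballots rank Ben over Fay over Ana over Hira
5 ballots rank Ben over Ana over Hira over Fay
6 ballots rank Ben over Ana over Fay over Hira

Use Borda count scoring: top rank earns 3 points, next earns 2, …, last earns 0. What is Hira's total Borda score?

44

Borda scores:
  Hira: 13·3 + 10·0 + 5·1 + 6·0 = 44
  Fay: 13·1 + 10·2 + 5·0 + 6·1 = 39
  Ana: 13·0 + 10·1 + 5·2 + 6·2 = 32
  Ben: 13·2 + 10·3 + 5·3 + 6·3 = 89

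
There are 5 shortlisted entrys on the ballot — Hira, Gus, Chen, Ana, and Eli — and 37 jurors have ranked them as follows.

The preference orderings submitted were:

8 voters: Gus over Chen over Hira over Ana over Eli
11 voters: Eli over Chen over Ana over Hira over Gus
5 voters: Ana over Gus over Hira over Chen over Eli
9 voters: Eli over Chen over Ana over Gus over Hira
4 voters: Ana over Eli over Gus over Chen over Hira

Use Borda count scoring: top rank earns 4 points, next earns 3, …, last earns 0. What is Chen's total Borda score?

Borda scores:
  Hira: 8·2 + 11·1 + 5·2 + 9·0 + 4·0 = 37
  Gus: 8·4 + 11·0 + 5·3 + 9·1 + 4·2 = 64
  Chen: 8·3 + 11·3 + 5·1 + 9·3 + 4·1 = 93
  Ana: 8·1 + 11·2 + 5·4 + 9·2 + 4·4 = 84
  Eli: 8·0 + 11·4 + 5·0 + 9·4 + 4·3 = 92

93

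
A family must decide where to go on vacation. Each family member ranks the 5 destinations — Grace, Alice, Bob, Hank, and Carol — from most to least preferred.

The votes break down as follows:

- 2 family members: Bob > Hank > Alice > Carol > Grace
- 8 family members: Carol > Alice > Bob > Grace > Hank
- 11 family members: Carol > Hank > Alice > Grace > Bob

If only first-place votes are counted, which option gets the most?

First-place vote totals:
  Grace: 0
  Alice: 0
  Bob: 2
  Hank: 0
  Carol: 19
Carol has the most first-place votes.

Carol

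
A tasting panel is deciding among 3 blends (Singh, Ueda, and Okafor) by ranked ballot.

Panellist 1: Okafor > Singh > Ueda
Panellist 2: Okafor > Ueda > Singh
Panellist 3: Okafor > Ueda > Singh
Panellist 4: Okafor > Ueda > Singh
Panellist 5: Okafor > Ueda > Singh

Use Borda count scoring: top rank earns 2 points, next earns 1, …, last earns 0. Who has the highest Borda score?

Borda scores:
  Singh: 1 + 0 + 0 + 0 + 0 = 1
  Ueda: 0 + 1 + 1 + 1 + 1 = 4
  Okafor: 2 + 2 + 2 + 2 + 2 = 10
Okafor has the highest total.

Okafor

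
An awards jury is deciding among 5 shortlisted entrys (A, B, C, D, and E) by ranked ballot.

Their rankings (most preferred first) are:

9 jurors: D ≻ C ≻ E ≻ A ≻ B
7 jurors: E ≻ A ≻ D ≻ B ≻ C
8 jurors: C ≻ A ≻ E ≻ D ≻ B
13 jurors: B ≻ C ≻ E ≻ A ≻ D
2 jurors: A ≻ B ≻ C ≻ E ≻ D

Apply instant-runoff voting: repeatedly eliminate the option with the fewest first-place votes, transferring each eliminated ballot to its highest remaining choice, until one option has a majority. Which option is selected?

D

Round 1: B 13, D 9, C 8, E 7, A 2. A has the fewest and is eliminated.
Round 2: B 15, D 9, C 8, E 7. E has the fewest and is eliminated.
Round 3: D 16, B 15, C 8. C has the fewest and is eliminated.
Round 4: D 24, B 15. D has a majority.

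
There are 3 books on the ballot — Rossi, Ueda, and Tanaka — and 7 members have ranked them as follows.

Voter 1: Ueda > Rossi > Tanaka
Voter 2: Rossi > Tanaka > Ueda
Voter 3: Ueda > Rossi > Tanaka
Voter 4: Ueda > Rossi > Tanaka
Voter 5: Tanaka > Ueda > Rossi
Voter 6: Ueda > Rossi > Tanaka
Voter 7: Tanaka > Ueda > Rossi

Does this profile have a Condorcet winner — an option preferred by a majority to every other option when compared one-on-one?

Head-to-head results (7 voters total):
Rossi vs Ueda: Ueda wins 6–1.
Rossi vs Tanaka: Rossi wins 5–2.
Ueda vs Tanaka: Ueda wins 4–3.
Ueda beats each rival — Rossi (6–1), Tanaka (4–3) — so Ueda is the Condorcet winner.

Yes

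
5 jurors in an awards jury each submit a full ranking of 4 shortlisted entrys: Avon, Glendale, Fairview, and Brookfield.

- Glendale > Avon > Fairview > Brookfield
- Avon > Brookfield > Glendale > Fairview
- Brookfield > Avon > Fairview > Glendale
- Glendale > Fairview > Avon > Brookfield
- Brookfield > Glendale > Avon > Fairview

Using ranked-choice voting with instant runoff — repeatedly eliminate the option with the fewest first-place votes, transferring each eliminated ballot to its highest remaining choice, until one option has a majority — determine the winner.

Round 1: Glendale 2, Brookfield 2, Avon 1, Fairview 0. Fairview has the fewest and is eliminated.
Round 2: Glendale 2, Brookfield 2, Avon 1. Avon has the fewest and is eliminated.
Round 3: Brookfield 3, Glendale 2. Brookfield has a majority.

Brookfield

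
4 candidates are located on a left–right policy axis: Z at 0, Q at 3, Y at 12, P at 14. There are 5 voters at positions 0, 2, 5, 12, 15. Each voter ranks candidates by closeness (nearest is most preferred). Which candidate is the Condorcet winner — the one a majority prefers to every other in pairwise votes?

Q

With single-peaked preferences on a line, the Condorcet winner is the candidate closest to the median voter.
The median voter (position 5) is closest to Q at 3.
Check: Q vs Z — voters closer to Q: 4 of 5.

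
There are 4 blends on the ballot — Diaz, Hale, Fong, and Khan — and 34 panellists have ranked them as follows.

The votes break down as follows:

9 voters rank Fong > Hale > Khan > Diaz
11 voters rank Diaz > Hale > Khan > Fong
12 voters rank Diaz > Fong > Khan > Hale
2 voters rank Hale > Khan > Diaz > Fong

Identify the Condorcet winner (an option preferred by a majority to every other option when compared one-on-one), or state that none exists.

Diaz

Head-to-head results (34 voters total):
Diaz vs Hale: Diaz wins 23–11.
Diaz vs Fong: Diaz wins 25–9.
Diaz vs Khan: Diaz wins 23–11.
Hale vs Fong: Fong wins 21–13.
Hale vs Khan: Hale wins 22–12.
Fong vs Khan: Fong wins 21–13.
Diaz beats each rival — Hale (23–11), Fong (25–9), Khan (23–11) — so Diaz is the Condorcet winner.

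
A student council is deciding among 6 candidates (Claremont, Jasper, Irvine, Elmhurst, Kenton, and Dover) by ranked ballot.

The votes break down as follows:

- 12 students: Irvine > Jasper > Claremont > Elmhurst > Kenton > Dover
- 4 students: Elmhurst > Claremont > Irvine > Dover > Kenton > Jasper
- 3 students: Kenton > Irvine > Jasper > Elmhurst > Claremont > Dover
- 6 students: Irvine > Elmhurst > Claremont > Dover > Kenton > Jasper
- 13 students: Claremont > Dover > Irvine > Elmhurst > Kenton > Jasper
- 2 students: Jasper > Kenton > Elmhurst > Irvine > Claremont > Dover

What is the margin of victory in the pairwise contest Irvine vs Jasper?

Ballots ranking Irvine above Jasper: 12+4+3+6+13 = 38.
Ballots ranking Jasper above Irvine: 2.
Irvine wins 38–2, a margin of 36.

36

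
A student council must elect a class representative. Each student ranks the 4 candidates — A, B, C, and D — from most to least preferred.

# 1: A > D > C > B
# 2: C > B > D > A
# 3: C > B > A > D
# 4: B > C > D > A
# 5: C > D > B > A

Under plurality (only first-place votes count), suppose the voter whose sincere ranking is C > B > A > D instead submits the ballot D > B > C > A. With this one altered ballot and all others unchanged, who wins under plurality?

First-place totals with the altered ballot: A 1, B 1, C 2, D 1.
The winner is unchanged: still C.

C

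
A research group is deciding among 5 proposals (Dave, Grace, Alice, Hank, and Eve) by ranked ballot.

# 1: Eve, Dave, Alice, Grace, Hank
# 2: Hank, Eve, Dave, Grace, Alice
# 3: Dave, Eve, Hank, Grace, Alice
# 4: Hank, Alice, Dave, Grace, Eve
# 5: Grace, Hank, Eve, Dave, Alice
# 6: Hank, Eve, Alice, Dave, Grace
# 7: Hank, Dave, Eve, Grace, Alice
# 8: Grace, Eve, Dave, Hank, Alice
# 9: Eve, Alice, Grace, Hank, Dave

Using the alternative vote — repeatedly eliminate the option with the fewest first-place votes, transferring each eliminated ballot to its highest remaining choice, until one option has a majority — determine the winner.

Round 1: Hank 4, Grace 2, Eve 2, Dave 1, Alice 0. Alice has the fewest and is eliminated.
Round 2: Hank 4, Grace 2, Eve 2, Dave 1. Dave has the fewest and is eliminated.
Round 3: Hank 4, Eve 3, Grace 2. Grace has the fewest and is eliminated.
Round 4: Hank 5, Eve 4. Hank has a majority.

Hank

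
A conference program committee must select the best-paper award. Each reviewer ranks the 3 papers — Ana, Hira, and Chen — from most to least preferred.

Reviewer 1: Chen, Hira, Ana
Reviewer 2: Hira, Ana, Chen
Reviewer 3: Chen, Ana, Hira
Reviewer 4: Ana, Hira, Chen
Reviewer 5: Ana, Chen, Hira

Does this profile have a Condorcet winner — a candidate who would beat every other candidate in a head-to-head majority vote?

Head-to-head results (5 voters total):
Ana vs Hira: Ana wins 3–2.
Ana vs Chen: Ana wins 3–2.
Hira vs Chen: Chen wins 3–2.
Ana beats each rival — Hira (3–2), Chen (3–2) — so Ana is the Condorcet winner.

Yes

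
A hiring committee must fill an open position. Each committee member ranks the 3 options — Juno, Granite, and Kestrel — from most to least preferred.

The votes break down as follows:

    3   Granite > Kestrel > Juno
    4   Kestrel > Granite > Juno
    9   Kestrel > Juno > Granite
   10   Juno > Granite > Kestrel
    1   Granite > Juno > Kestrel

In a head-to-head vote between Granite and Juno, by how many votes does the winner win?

11

Ballots ranking Granite above Juno: 3+4+1 = 8.
Ballots ranking Juno above Granite: 9+10 = 19.
Juno wins 19–8, a margin of 11.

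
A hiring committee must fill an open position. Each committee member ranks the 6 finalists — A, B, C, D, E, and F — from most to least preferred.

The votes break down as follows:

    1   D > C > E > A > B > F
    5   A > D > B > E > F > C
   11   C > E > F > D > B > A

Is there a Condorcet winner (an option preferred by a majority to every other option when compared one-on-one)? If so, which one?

Head-to-head results (17 voters total):
A vs B: B wins 11–6.
A vs C: C wins 12–5.
A vs D: D wins 12–5.
A vs E: E wins 12–5.
A vs F: F wins 11–6.
B vs C: C wins 12–5.
B vs D: D wins 17–0.
B vs E: E wins 12–5.
B vs F: F wins 11–6.
C vs D: C wins 11–6.
C vs E: C wins 12–5.
C vs F: C wins 12–5.
D vs E: E wins 11–6.
D vs F: F wins 11–6.
E vs F: E wins 17–0.
C beats each rival — A (12–5), B (12–5), D (11–6), E (12–5), F (12–5) — so C is the Condorcet winner.

C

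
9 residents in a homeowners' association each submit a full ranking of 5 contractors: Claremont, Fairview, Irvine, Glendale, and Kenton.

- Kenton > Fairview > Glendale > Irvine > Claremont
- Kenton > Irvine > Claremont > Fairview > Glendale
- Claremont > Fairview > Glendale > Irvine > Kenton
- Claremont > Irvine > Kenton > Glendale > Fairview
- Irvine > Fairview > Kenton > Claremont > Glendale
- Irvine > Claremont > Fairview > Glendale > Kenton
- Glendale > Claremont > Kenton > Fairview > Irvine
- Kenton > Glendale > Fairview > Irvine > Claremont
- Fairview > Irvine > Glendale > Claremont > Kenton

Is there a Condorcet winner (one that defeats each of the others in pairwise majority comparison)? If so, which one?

No Condorcet winner

Head-to-head results (9 voters total):
Claremont vs Fairview: Claremont wins 5–4.
Claremont vs Irvine: Irvine wins 6–3.
Claremont vs Glendale: Claremont wins 5–4.
Claremont vs Kenton: Claremont wins 5–4.
Fairview vs Irvine: Fairview wins 5–4.
Fairview vs Glendale: Fairview wins 6–3.
Fairview vs Kenton: Kenton wins 5–4.
Irvine vs Glendale: Irvine wins 5–4.
Irvine vs Kenton: Irvine wins 5–4.
Glendale vs Kenton: Kenton wins 5–4.
No candidate beats all others: Claremont beats Fairview beats Irvine beats Claremont, a majority cycle.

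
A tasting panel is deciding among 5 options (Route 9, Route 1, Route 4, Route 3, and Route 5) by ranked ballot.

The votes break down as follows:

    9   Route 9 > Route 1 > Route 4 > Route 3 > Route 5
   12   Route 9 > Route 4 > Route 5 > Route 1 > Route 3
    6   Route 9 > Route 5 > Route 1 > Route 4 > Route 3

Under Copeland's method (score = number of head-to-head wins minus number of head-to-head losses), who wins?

Route 9

Pairwise results:
  Route 9 vs Route 1: Route 9 wins 27–0.
  Route 9 vs Route 4: Route 9 wins 27–0.
  Route 9 vs Route 3: Route 9 wins 27–0.
  Route 9 vs Route 5: Route 9 wins 27–0.
  Route 1 vs Route 4: Route 1 wins 15–12.
  Route 1 vs Route 3: Route 1 wins 27–0.
  Route 1 vs Route 5: Route 5 wins 18–9.
  Route 4 vs Route 3: Route 4 wins 27–0.
  Route 4 vs Route 5: Route 4 wins 21–6.
  Route 3 vs Route 5: Route 5 wins 18–9.
Copeland scores (wins − losses):
  Route 9: 4 − 0 = 4
  Route 1: 2 − 2 = 0
  Route 4: 2 − 2 = 0
  Route 3: 0 − 4 = -4
  Route 5: 2 − 2 = 0
Route 9 has the best Copeland score.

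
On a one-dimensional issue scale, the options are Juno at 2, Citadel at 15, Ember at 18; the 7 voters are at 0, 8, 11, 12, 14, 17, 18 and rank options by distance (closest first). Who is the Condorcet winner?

Citadel

With single-peaked preferences on a line, the Condorcet winner is the candidate closest to the median voter.
The median voter (position 12) is closest to Citadel at 15.
Check: Citadel vs Ember — voters closer to Citadel: 5 of 7.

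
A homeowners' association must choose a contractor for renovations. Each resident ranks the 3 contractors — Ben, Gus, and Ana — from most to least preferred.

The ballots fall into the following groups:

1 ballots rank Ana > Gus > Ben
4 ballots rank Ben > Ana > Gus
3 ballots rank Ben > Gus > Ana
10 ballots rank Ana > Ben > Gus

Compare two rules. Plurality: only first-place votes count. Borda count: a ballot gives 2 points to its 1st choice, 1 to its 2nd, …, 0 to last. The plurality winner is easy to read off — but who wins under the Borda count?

Plurality first-place counts: Ben 7, Gus 0, Ana 11 → Ana.
Borda totals: Ben 24, Gus 4, Ana 26 → Ana.

Ana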